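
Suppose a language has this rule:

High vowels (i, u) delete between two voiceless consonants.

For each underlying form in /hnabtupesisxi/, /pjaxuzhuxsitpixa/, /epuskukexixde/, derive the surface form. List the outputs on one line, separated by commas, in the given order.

hnabtpessxi, pjaxuzhxstpxa, epskkexxde

/hnabtupesisxi/: /u/ is a high vowel flanked by voiceless consonants /t/ and /p/, so it deletes. /i/ is a high vowel flanked by voiceless consonants /s/ and /s/, so it deletes. → [hnabtpessxi].
/pjaxuzhuxsitpixa/: /u/ is a high vowel flanked by voiceless consonants /h/ and /x/, so it deletes. /i/ is a high vowel flanked by voiceless consonants /s/ and /t/, so it deletes. /i/ is a high vowel flanked by voiceless consonants /p/ and /x/, so it deletes. → [pjaxuzhxstpxa].
/epuskukexixde/: /u/ is a high vowel flanked by voiceless consonants /p/ and /s/, so it deletes. /u/ is a high vowel flanked by voiceless consonants /k/ and /k/, so it deletes. /i/ is a high vowel flanked by voiceless consonants /x/ and /x/, so it deletes. → [epskkexxde].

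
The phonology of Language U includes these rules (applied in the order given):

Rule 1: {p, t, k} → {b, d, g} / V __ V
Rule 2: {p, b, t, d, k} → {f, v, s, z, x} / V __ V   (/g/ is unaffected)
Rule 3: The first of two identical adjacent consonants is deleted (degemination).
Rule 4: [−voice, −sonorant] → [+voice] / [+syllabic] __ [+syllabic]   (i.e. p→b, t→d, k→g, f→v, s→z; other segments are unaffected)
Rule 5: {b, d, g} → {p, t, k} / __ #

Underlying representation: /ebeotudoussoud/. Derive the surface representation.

eveozuzouzout

Rule 1 (intervocalic voicing): /t/ is a voiceless stop between vowels /o/ and /u/, so it voices to [d]. /ebeotudoussoud/ → ebeodudoussoud.
Rule 2 (intervocalic spirantization): /b/ is a stop between vowels /e/ and /e/, so it spirantizes to the fricative [v]. /d/ is a stop between vowels /o/ and /u/, so it spirantizes to the fricative [z]. /d/ is a stop between vowels /u/ and /o/, so it spirantizes to the fricative [z]. /ebeodudoussoud/ → eveozuzoussoud.
Rule 3 (degemination): /ss/ is a geminate; the first /s/ deletes. /eveozuzoussoud/ → eveozuzousoud.
Rule 4 (intervocalic voicing): /s/ is a voiceless obstruent between vowels /u/ and /o/, so it voices to [z]. /eveozuzousoud/ → eveozuzouzoud.
Rule 5 (final devoicing): /d/ is a voiced stop in word-final position, so it devoices to [t]. /eveozuzouzoud/ → eveozuzouzout.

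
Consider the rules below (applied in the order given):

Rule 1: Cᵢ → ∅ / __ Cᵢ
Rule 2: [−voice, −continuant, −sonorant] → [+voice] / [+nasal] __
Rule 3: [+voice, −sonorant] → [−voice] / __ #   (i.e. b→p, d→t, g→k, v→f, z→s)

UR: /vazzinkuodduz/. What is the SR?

Rule 1 (degemination): /zz/ is a geminate; the first /z/ deletes. /dd/ is a geminate; the first /d/ deletes. /vazzinkuodduz/ → vazinkuoduz.
Rule 2 (post-nasal voicing): /k/ is a voiceless stop immediately after the nasal /n/, so it voices to [g]. /vazinkuoduz/ → vazinguoduz.
Rule 3 (final devoicing): /z/ is a voiced obstruent in word-final position, so it devoices to [s]. /vazinguoduz/ → vazinguodus.

vazinguodus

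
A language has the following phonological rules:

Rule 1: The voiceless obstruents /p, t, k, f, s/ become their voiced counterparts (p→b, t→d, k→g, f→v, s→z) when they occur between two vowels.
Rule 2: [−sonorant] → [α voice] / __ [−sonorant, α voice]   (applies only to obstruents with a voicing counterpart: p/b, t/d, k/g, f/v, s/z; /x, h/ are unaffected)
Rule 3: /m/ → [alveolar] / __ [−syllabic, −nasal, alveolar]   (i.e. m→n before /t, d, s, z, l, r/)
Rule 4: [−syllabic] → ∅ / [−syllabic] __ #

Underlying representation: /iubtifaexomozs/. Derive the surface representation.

iuptivaexomos

Rule 1 (intervocalic voicing): /f/ is a voiceless obstruent between vowels /i/ and /a/, so it voices to [v]. /iubtifaexomozs/ → iubtivaexomozs.
Rule 2 (regressive voicing assimilation): /b/ precedes the voiceless obstruent /t/, so it devoices to [p] by assimilation. /z/ precedes the voiceless obstruent /s/, so it devoices to [s] by assimilation. /iubtivaexomozs/ → iuptivaexomoss.
Rule 3 (nasal place assimilation): no segment meets the environment; /iuptivaexomoss/ is unchanged.
Rule 4 (final cluster simplification): /s/ is the second consonant of a word-final cluster /ss/, so it deletes. /iuptivaexomoss/ → iuptivaexomos.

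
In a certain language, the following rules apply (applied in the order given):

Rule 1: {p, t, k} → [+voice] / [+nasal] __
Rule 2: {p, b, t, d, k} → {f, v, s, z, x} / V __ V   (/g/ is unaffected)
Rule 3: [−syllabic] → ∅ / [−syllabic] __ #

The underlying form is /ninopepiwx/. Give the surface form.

Rule 1 (post-nasal voicing): no segment meets the environment; /ninopepiwx/ is unchanged.
Rule 2 (intervocalic spirantization): /p/ is a stop between vowels /o/ and /e/, so it spirantizes to the fricative [f]. /p/ is a stop between vowels /e/ and /i/, so it spirantizes to the fricative [f]. /ninopepiwx/ → ninofefiwx.
Rule 3 (final cluster simplification): /x/ is the second consonant of a word-final cluster /wx/, so it deletes. /ninofefiwx/ → ninofefiw.

ninofefiw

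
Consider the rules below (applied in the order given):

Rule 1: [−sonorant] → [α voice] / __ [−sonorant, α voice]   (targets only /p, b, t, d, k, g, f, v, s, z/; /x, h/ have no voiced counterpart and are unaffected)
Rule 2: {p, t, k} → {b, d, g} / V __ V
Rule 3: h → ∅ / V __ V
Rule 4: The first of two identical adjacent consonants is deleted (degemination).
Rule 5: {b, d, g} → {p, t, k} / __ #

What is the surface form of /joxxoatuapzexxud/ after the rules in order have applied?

Rule 1 (regressive voicing assimilation): /p/ precedes the voiced obstruent /z/, so it voices to [b] by assimilation. /joxxoatuapzexxud/ → joxxoatuabzexxud.
Rule 2 (intervocalic voicing): /t/ is a voiceless stop between vowels /a/ and /u/, so it voices to [d]. /joxxoatuabzexxud/ → joxxoaduabzexxud.
Rule 3 (intervocalic h-deletion): no segment meets the environment; /joxxoaduabzexxud/ is unchanged.
Rule 4 (degemination): /xx/ is a geminate; the first /x/ deletes. /xx/ is a geminate; the first /x/ deletes. /joxxoaduabzexxud/ → joxoaduabzexud.
Rule 5 (final devoicing): /d/ is a voiced stop in word-final position, so it devoices to [t]. /joxoaduabzexud/ → joxoaduabzexut.

joxoaduabzexut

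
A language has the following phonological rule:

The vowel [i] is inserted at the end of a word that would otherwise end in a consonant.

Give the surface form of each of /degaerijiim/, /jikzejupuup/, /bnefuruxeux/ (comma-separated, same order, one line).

degaerijiimi, jikzejupuupi, bnefuruxeuxi

/degaerijiim/: the form ends in the consonant /m/, so [i] is inserted word-finally. → [degaerijiimi].
/jikzejupuup/: the form ends in the consonant /p/, so [i] is inserted word-finally. → [jikzejupuupi].
/bnefuruxeux/: the form ends in the consonant /x/, so [i] is inserted word-finally. → [bnefuruxeuxi].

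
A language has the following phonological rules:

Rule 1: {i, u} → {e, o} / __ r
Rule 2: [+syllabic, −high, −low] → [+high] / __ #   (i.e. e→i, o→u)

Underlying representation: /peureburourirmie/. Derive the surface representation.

peoreboroorermii

Rule 1 (pre-rhotic lowering): /u/ is a high vowel immediately before /r/, so it lowers to [o]. /u/ is a high vowel immediately before /r/, so it lowers to [o]. /u/ is a high vowel immediately before /r/, so it lowers to [o]. /i/ is a high vowel immediately before /r/, so it lowers to [e]. /peureburourirmie/ → peoreboroorermie.
Rule 2 (final vowel raising): /e/ is a mid vowel in word-final position, so it raises to [i]. /peoreboroorermie/ → peoreboroorermii.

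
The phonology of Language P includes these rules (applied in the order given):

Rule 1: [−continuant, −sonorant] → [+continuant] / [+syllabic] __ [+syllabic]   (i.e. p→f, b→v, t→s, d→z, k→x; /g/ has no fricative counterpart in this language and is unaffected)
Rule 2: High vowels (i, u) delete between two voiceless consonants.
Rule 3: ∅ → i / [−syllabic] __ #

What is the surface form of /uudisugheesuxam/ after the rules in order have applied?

uuzisugheesxami

Rule 1 (intervocalic spirantization): /d/ is a stop between vowels /u/ and /i/, so it spirantizes to the fricative [z]. /uudisugheesuxam/ → uuzisugheesuxam.
Rule 2 (high vowel syncope): /u/ is a high vowel flanked by voiceless consonants /s/ and /x/, so it deletes. /uuzisugheesuxam/ → uuzisugheesxam.
Rule 3 (final i-epenthesis): the form ends in the consonant /m/, so [i] is inserted word-finally. /uuzisugheesxam/ → uuzisugheesxami.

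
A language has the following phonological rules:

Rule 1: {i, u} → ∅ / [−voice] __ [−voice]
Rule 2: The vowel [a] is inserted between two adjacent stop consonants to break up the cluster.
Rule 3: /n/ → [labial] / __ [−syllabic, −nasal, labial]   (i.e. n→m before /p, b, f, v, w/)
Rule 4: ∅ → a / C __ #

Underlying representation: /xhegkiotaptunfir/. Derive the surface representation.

Rule 1 (high vowel syncope): no segment meets the environment; /xhegkiotaptunfir/ is unchanged.
Rule 2 (stop-cluster a-epenthesis): /g/ and /k/ form a stop–stop cluster, so [a] is inserted between them. /p/ and /t/ form a stop–stop cluster, so [a] is inserted between them. /xhegkiotaptunfir/ → xhegakiotapatunfir.
Rule 3 (nasal place assimilation): /n/ precedes the labial consonant /f/, so it assimilates in place to [m]. /xhegakiotapatunfir/ → xhegakiotapatumfir.
Rule 4 (final a-epenthesis): the form ends in the consonant /r/, so [a] is inserted word-finally. /xhegakiotapatumfir/ → xhegakiotapatumfira.

xhegakiotapatumfira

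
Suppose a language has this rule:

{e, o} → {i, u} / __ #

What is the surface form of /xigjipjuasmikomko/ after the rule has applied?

/o/ is a mid vowel in word-final position, so it raises to [u].
Surface form: [xigjipjuasmikomku].

xigjipjuasmikomku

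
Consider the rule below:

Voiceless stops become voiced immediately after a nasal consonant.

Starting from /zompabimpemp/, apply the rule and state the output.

zombabimbemb

/p/ is a voiceless stop immediately after the nasal /m/, so it voices to [b].
/p/ is a voiceless stop immediately after the nasal /m/, so it voices to [b].
/p/ is a voiceless stop immediately after the nasal /m/, so it voices to [b].
Surface form: [zombabimbemb].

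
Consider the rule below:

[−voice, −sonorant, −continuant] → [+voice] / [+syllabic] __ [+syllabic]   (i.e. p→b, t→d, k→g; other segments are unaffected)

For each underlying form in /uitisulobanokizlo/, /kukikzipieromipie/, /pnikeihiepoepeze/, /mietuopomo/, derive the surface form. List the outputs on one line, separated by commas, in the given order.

uidisulobanogizlo, kugikzibieromibie, pnigeihieboebeze, mieduobomo

/uitisulobanokizlo/: /t/ is a voiceless stop between vowels /i/ and /i/, so it voices to [d]. /k/ is a voiceless stop between vowels /o/ and /i/, so it voices to [g]. → [uidisulobanogizlo].
/kukikzipieromipie/: /k/ is a voiceless stop between vowels /u/ and /i/, so it voices to [g]. /p/ is a voiceless stop between vowels /i/ and /i/, so it voices to [b]. /p/ is a voiceless stop between vowels /i/ and /i/, so it voices to [b]. → [kugikzibieromibie].
/pnikeihiepoepeze/: /k/ is a voiceless stop between vowels /i/ and /e/, so it voices to [g]. /p/ is a voiceless stop between vowels /e/ and /o/, so it voices to [b]. /p/ is a voiceless stop between vowels /e/ and /e/, so it voices to [b]. → [pnigeihieboebeze].
/mietuopomo/: /t/ is a voiceless stop between vowels /e/ and /u/, so it voices to [d]. /p/ is a voiceless stop between vowels /o/ and /o/, so it voices to [b]. → [mieduobomo].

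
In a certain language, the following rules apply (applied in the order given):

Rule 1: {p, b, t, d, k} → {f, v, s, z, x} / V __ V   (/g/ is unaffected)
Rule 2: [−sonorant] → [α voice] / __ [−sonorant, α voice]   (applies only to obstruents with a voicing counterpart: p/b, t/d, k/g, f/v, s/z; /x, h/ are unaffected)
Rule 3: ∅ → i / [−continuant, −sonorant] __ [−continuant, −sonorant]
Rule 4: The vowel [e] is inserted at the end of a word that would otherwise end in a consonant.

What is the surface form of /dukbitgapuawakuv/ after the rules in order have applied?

dugibidigafuawaxuve

Rule 1 (intervocalic spirantization): /p/ is a stop between vowels /a/ and /u/, so it spirantizes to the fricative [f]. /k/ is a stop between vowels /a/ and /u/, so it spirantizes to the fricative [x]. /dukbitgapuawakuv/ → dukbitgafuawaxuv.
Rule 2 (regressive voicing assimilation): /k/ precedes the voiced obstruent /b/, so it voices to [g] by assimilation. /t/ precedes the voiced obstruent /g/, so it voices to [d] by assimilation. /dukbitgafuawaxuv/ → dugbidgafuawaxuv.
Rule 3 (stop-cluster i-epenthesis): /g/ and /b/ form a stop–stop cluster, so [i] is inserted between them. /d/ and /g/ form a stop–stop cluster, so [i] is inserted between them. /dugbidgafuawaxuv/ → dugibidigafuawaxuv.
Rule 4 (final e-epenthesis): the form ends in the consonant /v/, so [e] is inserted word-finally. /dugibidigafuawaxuv/ → dugibidigafuawaxuve.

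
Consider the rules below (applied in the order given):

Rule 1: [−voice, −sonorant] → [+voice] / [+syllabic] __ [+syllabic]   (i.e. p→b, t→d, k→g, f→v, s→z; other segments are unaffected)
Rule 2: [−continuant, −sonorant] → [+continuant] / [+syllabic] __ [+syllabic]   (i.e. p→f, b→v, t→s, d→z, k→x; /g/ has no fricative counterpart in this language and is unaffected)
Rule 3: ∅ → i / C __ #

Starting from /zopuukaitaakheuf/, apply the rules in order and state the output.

Rule 1 (intervocalic voicing): /p/ is a voiceless obstruent between vowels /o/ and /u/, so it voices to [b]. /k/ is a voiceless obstruent between vowels /u/ and /a/, so it voices to [g]. /t/ is a voiceless obstruent between vowels /i/ and /a/, so it voices to [d]. /zopuukaitaakheuf/ → zobuugaidaakheuf.
Rule 2 (intervocalic spirantization): /b/ is a stop between vowels /o/ and /u/, so it spirantizes to the fricative [v]. /d/ is a stop between vowels /i/ and /a/, so it spirantizes to the fricative [z]. /zobuugaidaakheuf/ → zovuugaizaakheuf.
Rule 3 (final i-epenthesis): the form ends in the consonant /f/, so [i] is inserted word-finally. /zovuugaizaakheuf/ → zovuugaizaakheufi.

zovuugaizaakheufi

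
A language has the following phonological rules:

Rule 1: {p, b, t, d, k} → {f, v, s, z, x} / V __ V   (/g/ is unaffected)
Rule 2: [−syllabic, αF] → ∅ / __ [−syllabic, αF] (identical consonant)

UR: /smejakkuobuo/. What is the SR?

Rule 1 (intervocalic spirantization): /b/ is a stop between vowels /o/ and /u/, so it spirantizes to the fricative [v]. /smejakkuobuo/ → smejakkuovuo.
Rule 2 (degemination): /kk/ is a geminate; the first /k/ deletes. /smejakkuovuo/ → smejakuovuo.

smejakuovuo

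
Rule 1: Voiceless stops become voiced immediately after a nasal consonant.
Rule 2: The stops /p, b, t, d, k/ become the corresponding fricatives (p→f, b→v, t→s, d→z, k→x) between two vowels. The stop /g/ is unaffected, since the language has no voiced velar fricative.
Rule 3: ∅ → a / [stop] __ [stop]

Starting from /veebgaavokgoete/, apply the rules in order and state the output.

Rule 1 (post-nasal voicing): no segment meets the environment; /veebgaavokgoete/ is unchanged.
Rule 2 (intervocalic spirantization): /t/ is a stop between vowels /e/ and /e/, so it spirantizes to the fricative [s]. /veebgaavokgoete/ → veebgaavokgoese.
Rule 3 (stop-cluster a-epenthesis): /b/ and /g/ form a stop–stop cluster, so [a] is inserted between them. /k/ and /g/ form a stop–stop cluster, so [a] is inserted between them. /veebgaavokgoese/ → veebagaavokagoese.

veebagaavokagoese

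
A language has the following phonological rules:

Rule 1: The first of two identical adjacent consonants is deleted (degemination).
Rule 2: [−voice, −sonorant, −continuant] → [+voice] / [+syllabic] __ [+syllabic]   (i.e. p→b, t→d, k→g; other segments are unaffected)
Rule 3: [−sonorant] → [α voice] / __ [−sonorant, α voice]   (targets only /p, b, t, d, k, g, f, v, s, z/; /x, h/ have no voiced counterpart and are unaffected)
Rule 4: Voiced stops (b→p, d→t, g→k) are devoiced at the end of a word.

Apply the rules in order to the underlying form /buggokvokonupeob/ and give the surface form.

bugogvogonubeop

Rule 1 (degemination): /gg/ is a geminate; the first /g/ deletes. /buggokvokonupeob/ → bugokvokonupeob.
Rule 2 (intervocalic voicing): /k/ is a voiceless stop between vowels /o/ and /o/, so it voices to [g]. /p/ is a voiceless stop between vowels /u/ and /e/, so it voices to [b]. /bugokvokonupeob/ → bugokvogonubeob.
Rule 3 (regressive voicing assimilation): /k/ precedes the voiced obstruent /v/, so it voices to [g] by assimilation. /bugokvogonubeob/ → bugogvogonubeob.
Rule 4 (final devoicing): /b/ is a voiced stop in word-final position, so it devoices to [p]. /bugogvogonubeob/ → bugogvogonubeop.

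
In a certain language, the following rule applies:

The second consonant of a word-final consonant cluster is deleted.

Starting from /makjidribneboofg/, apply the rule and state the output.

/g/ is the second consonant of a word-final cluster /fg/, so it deletes.
The other instances of /m/, /k/, /j/, /d/, /r/, /b/, /n/, /f/ do not occur in the required environment and remain unchanged.
Surface form: [makjidribneboof].

makjidribneboof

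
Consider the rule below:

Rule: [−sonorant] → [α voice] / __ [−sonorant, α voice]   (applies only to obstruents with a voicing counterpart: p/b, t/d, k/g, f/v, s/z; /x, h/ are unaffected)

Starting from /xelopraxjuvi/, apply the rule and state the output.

xelopraxjuvi

No segment of /xelopraxjuvi/ meets the structural description of the rule, so the form surfaces unchanged.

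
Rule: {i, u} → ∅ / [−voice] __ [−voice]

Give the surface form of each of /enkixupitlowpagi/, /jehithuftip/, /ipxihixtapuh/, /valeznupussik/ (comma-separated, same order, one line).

enkxptlowpagi, jehthftp, ipxhxtaph, valeznupssk

/enkixupitlowpagi/: /i/ is a high vowel flanked by voiceless consonants /k/ and /x/, so it deletes. /u/ is a high vowel flanked by voiceless consonants /x/ and /p/, so it deletes. /i/ is a high vowel flanked by voiceless consonants /p/ and /t/, so it deletes. → [enkxptlowpagi].
/jehithuftip/: /i/ is a high vowel flanked by voiceless consonants /h/ and /t/, so it deletes. /u/ is a high vowel flanked by voiceless consonants /h/ and /f/, so it deletes. /i/ is a high vowel flanked by voiceless consonants /t/ and /p/, so it deletes. → [jehthftp].
/ipxihixtapuh/: /i/ is a high vowel flanked by voiceless consonants /x/ and /h/, so it deletes. /i/ is a high vowel flanked by voiceless consonants /h/ and /x/, so it deletes. /u/ is a high vowel flanked by voiceless consonants /p/ and /h/, so it deletes. → [ipxhxtaph].
/valeznupussik/: /u/ is a high vowel flanked by voiceless consonants /p/ and /s/, so it deletes. /i/ is a high vowel flanked by voiceless consonants /s/ and /k/, so it deletes. → [valeznupssk].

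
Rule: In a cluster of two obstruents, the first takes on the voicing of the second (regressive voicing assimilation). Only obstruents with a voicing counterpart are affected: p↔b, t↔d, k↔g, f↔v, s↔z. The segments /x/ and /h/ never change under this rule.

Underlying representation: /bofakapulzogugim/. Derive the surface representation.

No segment of /bofakapulzogugim/ meets the structural description of the rule, so the form surfaces unchanged.

bofakapulzogugim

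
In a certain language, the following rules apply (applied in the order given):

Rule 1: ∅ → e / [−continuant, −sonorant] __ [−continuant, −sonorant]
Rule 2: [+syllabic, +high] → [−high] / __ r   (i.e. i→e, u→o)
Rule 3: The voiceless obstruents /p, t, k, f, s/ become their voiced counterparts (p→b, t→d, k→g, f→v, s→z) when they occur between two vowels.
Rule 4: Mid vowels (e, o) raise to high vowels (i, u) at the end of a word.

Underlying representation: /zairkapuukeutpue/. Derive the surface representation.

zaerkabuugeudebui

Rule 1 (stop-cluster e-epenthesis): /t/ and /p/ form a stop–stop cluster, so [e] is inserted between them. /zairkapuukeutpue/ → zairkapuukeutepue.
Rule 2 (pre-rhotic lowering): /i/ is a high vowel immediately before /r/, so it lowers to [e]. /zairkapuukeutepue/ → zaerkapuukeutepue.
Rule 3 (intervocalic voicing): /p/ is a voiceless obstruent between vowels /a/ and /u/, so it voices to [b]. /k/ is a voiceless obstruent between vowels /u/ and /e/, so it voices to [g]. /t/ is a voiceless obstruent between vowels /u/ and /e/, so it voices to [d]. /p/ is a voiceless obstruent between vowels /e/ and /u/, so it voices to [b]. /zaerkapuukeutepue/ → zaerkabuugeudebue.
Rule 4 (final vowel raising): /e/ is a mid vowel in word-final position, so it raises to [i]. /zaerkabuugeudebue/ → zaerkabuugeudebui.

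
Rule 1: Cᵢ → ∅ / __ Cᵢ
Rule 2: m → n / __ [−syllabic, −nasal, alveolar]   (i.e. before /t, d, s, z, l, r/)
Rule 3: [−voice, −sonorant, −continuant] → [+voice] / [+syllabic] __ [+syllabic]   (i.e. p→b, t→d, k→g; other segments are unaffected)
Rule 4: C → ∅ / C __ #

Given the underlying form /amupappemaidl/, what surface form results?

amubabemaid

Rule 1 (degemination): /pp/ is a geminate; the first /p/ deletes. /amupappemaidl/ → amupapemaidl.
Rule 2 (nasal place assimilation): no segment meets the environment; /amupapemaidl/ is unchanged.
Rule 3 (intervocalic voicing): /p/ is a voiceless stop between vowels /u/ and /a/, so it voices to [b]. /p/ is a voiceless stop between vowels /a/ and /e/, so it voices to [b]. /amupapemaidl/ → amubabemaidl.
Rule 4 (final cluster simplification): /l/ is the second consonant of a word-final cluster /dl/, so it deletes. /amubabemaidl/ → amubabemaid.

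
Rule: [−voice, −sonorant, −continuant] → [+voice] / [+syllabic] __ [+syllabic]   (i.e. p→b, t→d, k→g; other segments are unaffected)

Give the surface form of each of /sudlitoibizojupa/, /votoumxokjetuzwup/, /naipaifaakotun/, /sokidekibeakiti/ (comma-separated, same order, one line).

sudlidoibizojuba, vodoumxokjeduzwup, naibaifaagodun, sogidegibeagidi

/sudlitoibizojupa/: /t/ is a voiceless stop between vowels /i/ and /o/, so it voices to [d]. /p/ is a voiceless stop between vowels /u/ and /a/, so it voices to [b]. → [sudlidoibizojuba].
/votoumxokjetuzwup/: /t/ is a voiceless stop between vowels /o/ and /o/, so it voices to [d]. /t/ is a voiceless stop between vowels /e/ and /u/, so it voices to [d]. → [vodoumxokjeduzwup].
/naipaifaakotun/: /p/ is a voiceless stop between vowels /i/ and /a/, so it voices to [b]. /k/ is a voiceless stop between vowels /a/ and /o/, so it voices to [g]. /t/ is a voiceless stop between vowels /o/ and /u/, so it voices to [d]. → [naibaifaagodun].
/sokidekibeakiti/: /k/ is a voiceless stop between vowels /o/ and /i/, so it voices to [g]. /k/ is a voiceless stop between vowels /e/ and /i/, so it voices to [g]. /k/ is a voiceless stop between vowels /a/ and /i/, so it voices to [g]. /t/ is a voiceless stop between vowels /i/ and /i/, so it voices to [d]. → [sogidegibeagidi].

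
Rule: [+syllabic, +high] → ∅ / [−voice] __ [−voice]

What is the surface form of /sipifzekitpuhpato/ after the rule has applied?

/i/ is a high vowel flanked by voiceless consonants /s/ and /p/, so it deletes.
/i/ is a high vowel flanked by voiceless consonants /p/ and /f/, so it deletes.
/i/ is a high vowel flanked by voiceless consonants /k/ and /t/, so it deletes.
/u/ is a high vowel flanked by voiceless consonants /p/ and /h/, so it deletes.
Surface form: [spfzektphpato].

spfzektphpato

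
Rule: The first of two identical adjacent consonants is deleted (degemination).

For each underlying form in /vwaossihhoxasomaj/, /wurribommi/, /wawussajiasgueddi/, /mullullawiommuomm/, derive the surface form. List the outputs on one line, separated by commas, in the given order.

/vwaossihhoxasomaj/: /ss/ is a geminate; the first /s/ deletes. /hh/ is a geminate; the first /h/ deletes. → [vwaosihoxasomaj].
/wurribommi/: /rr/ is a geminate; the first /r/ deletes. /mm/ is a geminate; the first /m/ deletes. → [wuribomi].
/wawussajiasgueddi/: /ss/ is a geminate; the first /s/ deletes. /dd/ is a geminate; the first /d/ deletes. → [wawusajiasguedi].
/mullullawiommuomm/: /ll/ is a geminate; the first /l/ deletes. /ll/ is a geminate; the first /l/ deletes. /mm/ is a geminate; the first /m/ deletes. /mm/ is a geminate; the first /m/ deletes. → [mululawiomuom].

vwaosihoxasomaj, wuribomi, wawusajiasguedi, mululawiomuom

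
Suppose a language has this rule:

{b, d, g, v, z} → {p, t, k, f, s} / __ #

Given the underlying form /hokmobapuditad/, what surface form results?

Scanning /hokmobapuditad/: /b/ at position 6 is not in the conditioning environment; /d/ at position 10 is not in the conditioning environment; /d/ is a voiced obstruent in word-final position, so it devoices to [t].
Result: [hokmobapuditat].

hokmobapuditat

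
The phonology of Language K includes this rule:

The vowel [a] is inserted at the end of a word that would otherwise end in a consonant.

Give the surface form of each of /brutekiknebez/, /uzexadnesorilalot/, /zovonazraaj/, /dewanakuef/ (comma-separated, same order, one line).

brutekiknebeza, uzexadnesorilalota, zovonazraaja, dewanakuefa

/brutekiknebez/: the form ends in the consonant /z/, so [a] is inserted word-finally. → [brutekiknebeza].
/uzexadnesorilalot/: the form ends in the consonant /t/, so [a] is inserted word-finally. → [uzexadnesorilalota].
/zovonazraaj/: the form ends in the consonant /j/, so [a] is inserted word-finally. → [zovonazraaja].
/dewanakuef/: the form ends in the consonant /f/, so [a] is inserted word-finally. → [dewanakuefa].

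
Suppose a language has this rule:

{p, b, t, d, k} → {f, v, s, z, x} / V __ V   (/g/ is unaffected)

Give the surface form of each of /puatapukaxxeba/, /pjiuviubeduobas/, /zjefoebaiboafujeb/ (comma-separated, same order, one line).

/puatapukaxxeba/: /t/ is a stop between vowels /a/ and /a/, so it spirantizes to the fricative [s]. /p/ is a stop between vowels /a/ and /u/, so it spirantizes to the fricative [f]. /k/ is a stop between vowels /u/ and /a/, so it spirantizes to the fricative [x]. /b/ is a stop between vowels /e/ and /a/, so it spirantizes to the fricative [v]. → [puasafuxaxxeva].
/pjiuviubeduobas/: /b/ is a stop between vowels /u/ and /e/, so it spirantizes to the fricative [v]. /d/ is a stop between vowels /e/ and /u/, so it spirantizes to the fricative [z]. /b/ is a stop between vowels /o/ and /a/, so it spirantizes to the fricative [v]. → [pjiuviuvezuovas].
/zjefoebaiboafujeb/: /b/ is a stop between vowels /e/ and /a/, so it spirantizes to the fricative [v]. /b/ is a stop between vowels /i/ and /o/, so it spirantizes to the fricative [v]. → [zjefoevaivoafujeb].

puasafuxaxxeva, pjiuviuvezuovas, zjefoevaivoafujeb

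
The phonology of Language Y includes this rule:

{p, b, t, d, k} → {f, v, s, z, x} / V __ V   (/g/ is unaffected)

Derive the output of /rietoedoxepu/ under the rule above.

riesoezoxefu

/t/ is a stop between vowels /e/ and /o/, so it spirantizes to the fricative [s].
/d/ is a stop between vowels /e/ and /o/, so it spirantizes to the fricative [z].
/p/ is a stop between vowels /e/ and /u/, so it spirantizes to the fricative [f].
Surface form: [riesoezoxefu].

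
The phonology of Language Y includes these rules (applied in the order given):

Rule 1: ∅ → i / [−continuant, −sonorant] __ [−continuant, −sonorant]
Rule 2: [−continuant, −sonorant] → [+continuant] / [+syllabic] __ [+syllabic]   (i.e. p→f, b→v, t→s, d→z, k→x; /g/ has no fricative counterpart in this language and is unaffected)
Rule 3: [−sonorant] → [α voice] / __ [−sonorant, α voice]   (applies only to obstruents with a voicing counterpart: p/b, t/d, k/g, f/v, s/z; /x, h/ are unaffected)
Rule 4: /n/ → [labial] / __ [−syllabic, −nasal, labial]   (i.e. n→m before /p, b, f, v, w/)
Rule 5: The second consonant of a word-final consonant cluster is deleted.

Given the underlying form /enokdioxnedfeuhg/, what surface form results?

Rule 1 (stop-cluster i-epenthesis): /k/ and /d/ form a stop–stop cluster, so [i] is inserted between them. /enokdioxnedfeuhg/ → enokidioxnedfeuhg.
Rule 2 (intervocalic spirantization): /k/ is a stop between vowels /o/ and /i/, so it spirantizes to the fricative [x]. /d/ is a stop between vowels /i/ and /i/, so it spirantizes to the fricative [z]. /enokidioxnedfeuhg/ → enoxizioxnedfeuhg.
Rule 3 (regressive voicing assimilation): /d/ precedes the voiceless obstruent /f/, so it devoices to [t] by assimilation. /enoxizioxnedfeuhg/ → enoxizioxnetfeuhg.
Rule 4 (nasal place assimilation): no segment meets the environment; /enoxizioxnetfeuhg/ is unchanged.
Rule 5 (final cluster simplification): /g/ is the second consonant of a word-final cluster /hg/, so it deletes. /enoxizioxnetfeuhg/ → enoxizioxnetfeuh.

enoxizioxnetfeuh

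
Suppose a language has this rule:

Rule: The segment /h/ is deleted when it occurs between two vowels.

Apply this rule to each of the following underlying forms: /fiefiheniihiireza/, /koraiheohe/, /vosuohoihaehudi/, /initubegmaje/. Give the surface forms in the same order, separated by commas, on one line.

fiefieniiiireza, koraieoe, vosuooiaeudi, initubegmaje

/fiefiheniihiireza/: /h/ occurs between vowels /i/ and /e/, so it deletes. /h/ occurs between vowels /i/ and /i/, so it deletes. → [fiefieniiiireza].
/koraiheohe/: /h/ occurs between vowels /i/ and /e/, so it deletes. /h/ occurs between vowels /o/ and /e/, so it deletes. → [koraieoe].
/vosuohoihaehudi/: /h/ occurs between vowels /o/ and /o/, so it deletes. /h/ occurs between vowels /i/ and /a/, so it deletes. /h/ occurs between vowels /e/ and /u/, so it deletes. → [vosuooiaeudi].
/initubegmaje/: the rule's environment is not met; surfaces unchanged as [initubegmaje].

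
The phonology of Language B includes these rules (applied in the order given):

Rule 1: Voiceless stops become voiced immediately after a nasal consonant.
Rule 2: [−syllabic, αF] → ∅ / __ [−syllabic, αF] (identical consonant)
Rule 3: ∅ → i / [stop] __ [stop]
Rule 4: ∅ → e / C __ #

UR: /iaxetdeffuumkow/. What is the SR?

iaxetidefuumgowe

Rule 1 (post-nasal voicing): /k/ is a voiceless stop immediately after the nasal /m/, so it voices to [g]. /iaxetdeffuumkow/ → iaxetdeffuumgow.
Rule 2 (degemination): /ff/ is a geminate; the first /f/ deletes. /iaxetdeffuumgow/ → iaxetdefuumgow.
Rule 3 (stop-cluster i-epenthesis): /t/ and /d/ form a stop–stop cluster, so [i] is inserted between them. /iaxetdefuumgow/ → iaxetidefuumgow.
Rule 4 (final e-epenthesis): the form ends in the consonant /w/, so [e] is inserted word-finally. /iaxetidefuumgow/ → iaxetidefuumgowe.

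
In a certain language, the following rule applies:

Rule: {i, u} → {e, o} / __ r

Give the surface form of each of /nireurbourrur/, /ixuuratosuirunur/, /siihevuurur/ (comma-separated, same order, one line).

/nireurbourrur/: /i/ is a high vowel immediately before /r/, so it lowers to [e]. /u/ is a high vowel immediately before /r/, so it lowers to [o]. /u/ is a high vowel immediately before /r/, so it lowers to [o]. /u/ is a high vowel immediately before /r/, so it lowers to [o]. → [nereorboorror].
/ixuuratosuirunur/: /u/ is a high vowel immediately before /r/, so it lowers to [o]. /i/ is a high vowel immediately before /r/, so it lowers to [e]. /u/ is a high vowel immediately before /r/, so it lowers to [o]. → [ixuoratosuerunor].
/siihevuurur/: /u/ is a high vowel immediately before /r/, so it lowers to [o]. /u/ is a high vowel immediately before /r/, so it lowers to [o]. → [siihevuoror].

nereorboorror, ixuoratosuerunor, siihevuoror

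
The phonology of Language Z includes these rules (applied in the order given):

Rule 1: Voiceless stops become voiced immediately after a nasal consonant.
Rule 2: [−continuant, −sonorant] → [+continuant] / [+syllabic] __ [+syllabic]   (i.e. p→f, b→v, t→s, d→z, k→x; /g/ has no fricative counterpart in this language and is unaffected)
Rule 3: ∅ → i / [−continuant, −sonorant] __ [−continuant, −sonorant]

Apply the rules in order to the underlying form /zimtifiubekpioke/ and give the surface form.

Rule 1 (post-nasal voicing): /t/ is a voiceless stop immediately after the nasal /m/, so it voices to [d]. /zimtifiubekpioke/ → zimdifiubekpioke.
Rule 2 (intervocalic spirantization): /b/ is a stop between vowels /u/ and /e/, so it spirantizes to the fricative [v]. /k/ is a stop between vowels /o/ and /e/, so it spirantizes to the fricative [x]. /zimdifiubekpioke/ → zimdifiuvekpioxe.
Rule 3 (stop-cluster i-epenthesis): /k/ and /p/ form a stop–stop cluster, so [i] is inserted between them. /zimdifiuvekpioxe/ → zimdifiuvekipioxe.

zimdifiuvekipioxe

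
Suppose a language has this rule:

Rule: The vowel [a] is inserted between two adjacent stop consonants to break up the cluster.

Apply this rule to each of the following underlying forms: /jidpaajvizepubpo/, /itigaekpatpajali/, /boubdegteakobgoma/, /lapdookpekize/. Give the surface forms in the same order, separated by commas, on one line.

jidapaajvizepubapo, itigaekapatapajali, boubadegateakobagoma, lapadookapekize

/jidpaajvizepubpo/: /d/ and /p/ form a stop–stop cluster, so [a] is inserted between them. /b/ and /p/ form a stop–stop cluster, so [a] is inserted between them. → [jidapaajvizepubapo].
/itigaekpatpajali/: /k/ and /p/ form a stop–stop cluster, so [a] is inserted between them. /t/ and /p/ form a stop–stop cluster, so [a] is inserted between them. → [itigaekapatapajali].
/boubdegteakobgoma/: /b/ and /d/ form a stop–stop cluster, so [a] is inserted between them. /g/ and /t/ form a stop–stop cluster, so [a] is inserted between them. /b/ and /g/ form a stop–stop cluster, so [a] is inserted between them. → [boubadegateakobagoma].
/lapdookpekize/: /p/ and /d/ form a stop–stop cluster, so [a] is inserted between them. /k/ and /p/ form a stop–stop cluster, so [a] is inserted between them. → [lapadookapekize].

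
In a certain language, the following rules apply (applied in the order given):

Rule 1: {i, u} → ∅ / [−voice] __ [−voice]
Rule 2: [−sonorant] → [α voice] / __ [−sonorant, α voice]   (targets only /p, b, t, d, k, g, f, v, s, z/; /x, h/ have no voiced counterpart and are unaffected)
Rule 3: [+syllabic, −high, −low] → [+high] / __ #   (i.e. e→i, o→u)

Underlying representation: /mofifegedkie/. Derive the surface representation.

Rule 1 (high vowel syncope): /i/ is a high vowel flanked by voiceless consonants /f/ and /f/, so it deletes. /mofifegedkie/ → moffegedkie.
Rule 2 (regressive voicing assimilation): /d/ precedes the voiceless obstruent /k/, so it devoices to [t] by assimilation. /moffegedkie/ → moffegetkie.
Rule 3 (final vowel raising): /e/ is a mid vowel in word-final position, so it raises to [i]. /moffegetkie/ → moffegetkii.

moffegetkii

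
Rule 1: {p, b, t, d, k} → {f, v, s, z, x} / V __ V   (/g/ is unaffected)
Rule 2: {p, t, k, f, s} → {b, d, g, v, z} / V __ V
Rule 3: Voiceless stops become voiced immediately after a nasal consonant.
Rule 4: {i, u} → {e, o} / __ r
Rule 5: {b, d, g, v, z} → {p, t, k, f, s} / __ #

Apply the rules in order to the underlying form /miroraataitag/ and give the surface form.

meroraazaizak

Rule 1 (intervocalic spirantization): /t/ is a stop between vowels /a/ and /a/, so it spirantizes to the fricative [s]. /t/ is a stop between vowels /i/ and /a/, so it spirantizes to the fricative [s]. /miroraataitag/ → miroraasaisag.
Rule 2 (intervocalic voicing): /s/ is a voiceless obstruent between vowels /a/ and /a/, so it voices to [z]. /s/ is a voiceless obstruent between vowels /i/ and /a/, so it voices to [z]. /miroraasaisag/ → miroraazaizag.
Rule 3 (post-nasal voicing): no segment meets the environment; /miroraazaizag/ is unchanged.
Rule 4 (pre-rhotic lowering): /i/ is a high vowel immediately before /r/, so it lowers to [e]. /miroraazaizag/ → meroraazaizag.
Rule 5 (final devoicing): /g/ is a voiced obstruent in word-final position, so it devoices to [k]. /meroraazaizag/ → meroraazaizak.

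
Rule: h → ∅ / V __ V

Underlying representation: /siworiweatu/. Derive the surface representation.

No segment of /siworiweatu/ meets the structural description of the rule, so the form surfaces unchanged.

siworiweatu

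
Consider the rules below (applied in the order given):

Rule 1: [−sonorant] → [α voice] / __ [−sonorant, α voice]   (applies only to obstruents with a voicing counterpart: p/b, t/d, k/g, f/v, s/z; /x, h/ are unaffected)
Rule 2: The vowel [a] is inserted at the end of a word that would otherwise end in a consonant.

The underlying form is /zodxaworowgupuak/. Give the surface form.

zotxaworowgupuaka

Rule 1 (regressive voicing assimilation): /d/ precedes the voiceless obstruent /x/, so it devoices to [t] by assimilation. /zodxaworowgupuak/ → zotxaworowgupuak.
Rule 2 (final a-epenthesis): the form ends in the consonant /k/, so [a] is inserted word-finally. /zotxaworowgupuak/ → zotxaworowgupuaka.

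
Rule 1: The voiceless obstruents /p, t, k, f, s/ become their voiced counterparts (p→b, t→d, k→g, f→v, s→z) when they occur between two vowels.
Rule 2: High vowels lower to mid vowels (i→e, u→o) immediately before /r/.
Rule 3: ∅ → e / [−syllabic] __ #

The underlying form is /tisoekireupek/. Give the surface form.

Rule 1 (intervocalic voicing): /s/ is a voiceless obstruent between vowels /i/ and /o/, so it voices to [z]. /k/ is a voiceless obstruent between vowels /e/ and /i/, so it voices to [g]. /p/ is a voiceless obstruent between vowels /u/ and /e/, so it voices to [b]. /tisoekireupek/ → tizoegireubek.
Rule 2 (pre-rhotic lowering): /i/ is a high vowel immediately before /r/, so it lowers to [e]. /tizoegireubek/ → tizoegereubek.
Rule 3 (final e-epenthesis): the form ends in the consonant /k/, so [e] is inserted word-finally. /tizoegereubek/ → tizoegereubeke.

tizoegereubeke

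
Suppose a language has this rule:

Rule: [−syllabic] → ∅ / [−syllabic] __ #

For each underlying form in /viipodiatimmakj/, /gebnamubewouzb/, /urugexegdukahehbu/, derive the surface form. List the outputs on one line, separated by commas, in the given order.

/viipodiatimmakj/: /j/ is the second consonant of a word-final cluster /kj/, so it deletes. → [viipodiatimmak].
/gebnamubewouzb/: /b/ is the second consonant of a word-final cluster /zb/, so it deletes. → [gebnamubewouz].
/urugexegdukahehbu/: the rule's environment is not met; surfaces unchanged as [urugexegdukahehbu].

viipodiatimmak, gebnamubewouz, urugexegdukahehbu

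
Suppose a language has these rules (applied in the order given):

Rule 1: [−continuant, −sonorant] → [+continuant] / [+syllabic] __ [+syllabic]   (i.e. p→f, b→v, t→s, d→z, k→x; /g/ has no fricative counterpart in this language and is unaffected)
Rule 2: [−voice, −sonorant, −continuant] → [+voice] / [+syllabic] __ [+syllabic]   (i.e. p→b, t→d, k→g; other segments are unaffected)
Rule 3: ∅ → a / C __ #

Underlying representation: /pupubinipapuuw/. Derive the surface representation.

Rule 1 (intervocalic spirantization): /p/ is a stop between vowels /u/ and /u/, so it spirantizes to the fricative [f]. /b/ is a stop between vowels /u/ and /i/, so it spirantizes to the fricative [v]. /p/ is a stop between vowels /i/ and /a/, so it spirantizes to the fricative [f]. /p/ is a stop between vowels /a/ and /u/, so it spirantizes to the fricative [f]. /pupubinipapuuw/ → pufuvinifafuuw.
Rule 2 (intervocalic voicing): no segment meets the environment; /pufuvinifafuuw/ is unchanged.
Rule 3 (final a-epenthesis): the form ends in the consonant /w/, so [a] is inserted word-finally. /pufuvinifafuuw/ → pufuvinifafuuwa.

pufuvinifafuuwa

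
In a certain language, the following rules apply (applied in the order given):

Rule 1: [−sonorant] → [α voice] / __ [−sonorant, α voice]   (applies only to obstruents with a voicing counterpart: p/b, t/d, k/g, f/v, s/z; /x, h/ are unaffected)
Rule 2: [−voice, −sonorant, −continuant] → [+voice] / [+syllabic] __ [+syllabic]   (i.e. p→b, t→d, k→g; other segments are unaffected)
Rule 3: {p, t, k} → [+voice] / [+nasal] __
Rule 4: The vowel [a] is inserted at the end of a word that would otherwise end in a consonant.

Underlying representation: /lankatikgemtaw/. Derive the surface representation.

Rule 1 (regressive voicing assimilation): /k/ precedes the voiced obstruent /g/, so it voices to [g] by assimilation. /lankatikgemtaw/ → lankatiggemtaw.
Rule 2 (intervocalic voicing): /t/ is a voiceless stop between vowels /a/ and /i/, so it voices to [d]. /lankatiggemtaw/ → lankadiggemtaw.
Rule 3 (post-nasal voicing): /k/ is a voiceless stop immediately after the nasal /n/, so it voices to [g]. /t/ is a voiceless stop immediately after the nasal /m/, so it voices to [d]. /lankadiggemtaw/ → langadiggemdaw.
Rule 4 (final a-epenthesis): the form ends in the consonant /w/, so [a] is inserted word-finally. /langadiggemdaw/ → langadiggemdawa.

langadiggemdawa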